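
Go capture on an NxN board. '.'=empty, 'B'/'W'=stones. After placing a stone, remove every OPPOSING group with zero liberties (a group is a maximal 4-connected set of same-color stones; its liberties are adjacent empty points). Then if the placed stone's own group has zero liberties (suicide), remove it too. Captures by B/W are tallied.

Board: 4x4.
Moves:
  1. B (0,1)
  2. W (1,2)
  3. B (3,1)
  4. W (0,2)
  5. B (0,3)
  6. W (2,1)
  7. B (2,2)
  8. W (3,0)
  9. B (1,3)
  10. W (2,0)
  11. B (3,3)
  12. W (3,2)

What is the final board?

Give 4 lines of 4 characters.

Move 1: B@(0,1) -> caps B=0 W=0
Move 2: W@(1,2) -> caps B=0 W=0
Move 3: B@(3,1) -> caps B=0 W=0
Move 4: W@(0,2) -> caps B=0 W=0
Move 5: B@(0,3) -> caps B=0 W=0
Move 6: W@(2,1) -> caps B=0 W=0
Move 7: B@(2,2) -> caps B=0 W=0
Move 8: W@(3,0) -> caps B=0 W=0
Move 9: B@(1,3) -> caps B=0 W=0
Move 10: W@(2,0) -> caps B=0 W=0
Move 11: B@(3,3) -> caps B=0 W=0
Move 12: W@(3,2) -> caps B=0 W=1

Answer: .BWB
..WB
WWB.
W.WB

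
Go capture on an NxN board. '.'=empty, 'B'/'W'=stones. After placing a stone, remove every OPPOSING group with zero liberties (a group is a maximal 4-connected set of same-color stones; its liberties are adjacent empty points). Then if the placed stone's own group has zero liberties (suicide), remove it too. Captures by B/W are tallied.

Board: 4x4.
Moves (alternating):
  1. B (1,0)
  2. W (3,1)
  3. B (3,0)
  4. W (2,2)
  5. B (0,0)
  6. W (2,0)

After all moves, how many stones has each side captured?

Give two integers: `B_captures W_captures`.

Move 1: B@(1,0) -> caps B=0 W=0
Move 2: W@(3,1) -> caps B=0 W=0
Move 3: B@(3,0) -> caps B=0 W=0
Move 4: W@(2,2) -> caps B=0 W=0
Move 5: B@(0,0) -> caps B=0 W=0
Move 6: W@(2,0) -> caps B=0 W=1

Answer: 0 1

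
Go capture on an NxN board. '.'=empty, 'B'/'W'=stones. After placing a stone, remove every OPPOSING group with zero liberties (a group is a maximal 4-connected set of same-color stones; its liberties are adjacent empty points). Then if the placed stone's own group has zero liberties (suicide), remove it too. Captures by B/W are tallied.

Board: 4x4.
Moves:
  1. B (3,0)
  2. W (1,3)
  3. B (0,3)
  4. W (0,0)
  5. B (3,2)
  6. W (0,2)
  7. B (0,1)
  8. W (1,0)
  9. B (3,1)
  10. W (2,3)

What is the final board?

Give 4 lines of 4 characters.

Move 1: B@(3,0) -> caps B=0 W=0
Move 2: W@(1,3) -> caps B=0 W=0
Move 3: B@(0,3) -> caps B=0 W=0
Move 4: W@(0,0) -> caps B=0 W=0
Move 5: B@(3,2) -> caps B=0 W=0
Move 6: W@(0,2) -> caps B=0 W=1
Move 7: B@(0,1) -> caps B=0 W=1
Move 8: W@(1,0) -> caps B=0 W=1
Move 9: B@(3,1) -> caps B=0 W=1
Move 10: W@(2,3) -> caps B=0 W=1

Answer: WBW.
W..W
...W
BBB.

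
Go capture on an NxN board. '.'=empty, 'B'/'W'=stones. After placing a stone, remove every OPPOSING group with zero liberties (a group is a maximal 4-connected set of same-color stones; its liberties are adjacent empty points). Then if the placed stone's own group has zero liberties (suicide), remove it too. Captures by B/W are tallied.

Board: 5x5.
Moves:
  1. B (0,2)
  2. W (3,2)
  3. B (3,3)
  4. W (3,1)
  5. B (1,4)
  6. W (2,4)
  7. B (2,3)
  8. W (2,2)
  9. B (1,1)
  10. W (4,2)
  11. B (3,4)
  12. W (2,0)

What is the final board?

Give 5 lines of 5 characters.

Answer: ..B..
.B..B
W.WB.
.WWBB
..W..

Derivation:
Move 1: B@(0,2) -> caps B=0 W=0
Move 2: W@(3,2) -> caps B=0 W=0
Move 3: B@(3,3) -> caps B=0 W=0
Move 4: W@(3,1) -> caps B=0 W=0
Move 5: B@(1,4) -> caps B=0 W=0
Move 6: W@(2,4) -> caps B=0 W=0
Move 7: B@(2,3) -> caps B=0 W=0
Move 8: W@(2,2) -> caps B=0 W=0
Move 9: B@(1,1) -> caps B=0 W=0
Move 10: W@(4,2) -> caps B=0 W=0
Move 11: B@(3,4) -> caps B=1 W=0
Move 12: W@(2,0) -> caps B=1 W=0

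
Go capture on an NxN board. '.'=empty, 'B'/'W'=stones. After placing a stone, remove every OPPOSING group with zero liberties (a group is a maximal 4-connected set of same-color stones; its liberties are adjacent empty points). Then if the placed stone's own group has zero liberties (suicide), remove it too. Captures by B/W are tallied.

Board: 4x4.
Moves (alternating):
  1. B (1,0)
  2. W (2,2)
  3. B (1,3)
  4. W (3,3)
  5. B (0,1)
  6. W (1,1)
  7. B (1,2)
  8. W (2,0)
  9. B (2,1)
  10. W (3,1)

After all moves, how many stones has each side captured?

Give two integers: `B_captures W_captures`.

Answer: 1 0

Derivation:
Move 1: B@(1,0) -> caps B=0 W=0
Move 2: W@(2,2) -> caps B=0 W=0
Move 3: B@(1,3) -> caps B=0 W=0
Move 4: W@(3,3) -> caps B=0 W=0
Move 5: B@(0,1) -> caps B=0 W=0
Move 6: W@(1,1) -> caps B=0 W=0
Move 7: B@(1,2) -> caps B=0 W=0
Move 8: W@(2,0) -> caps B=0 W=0
Move 9: B@(2,1) -> caps B=1 W=0
Move 10: W@(3,1) -> caps B=1 W=0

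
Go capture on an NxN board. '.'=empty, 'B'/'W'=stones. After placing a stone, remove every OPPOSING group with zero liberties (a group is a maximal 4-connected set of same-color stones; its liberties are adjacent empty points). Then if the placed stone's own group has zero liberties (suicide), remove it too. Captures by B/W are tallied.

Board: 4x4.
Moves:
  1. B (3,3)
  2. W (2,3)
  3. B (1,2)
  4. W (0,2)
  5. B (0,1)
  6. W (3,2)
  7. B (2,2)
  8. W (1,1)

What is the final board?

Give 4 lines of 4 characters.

Answer: .BW.
.WB.
..BW
..W.

Derivation:
Move 1: B@(3,3) -> caps B=0 W=0
Move 2: W@(2,3) -> caps B=0 W=0
Move 3: B@(1,2) -> caps B=0 W=0
Move 4: W@(0,2) -> caps B=0 W=0
Move 5: B@(0,1) -> caps B=0 W=0
Move 6: W@(3,2) -> caps B=0 W=1
Move 7: B@(2,2) -> caps B=0 W=1
Move 8: W@(1,1) -> caps B=0 W=1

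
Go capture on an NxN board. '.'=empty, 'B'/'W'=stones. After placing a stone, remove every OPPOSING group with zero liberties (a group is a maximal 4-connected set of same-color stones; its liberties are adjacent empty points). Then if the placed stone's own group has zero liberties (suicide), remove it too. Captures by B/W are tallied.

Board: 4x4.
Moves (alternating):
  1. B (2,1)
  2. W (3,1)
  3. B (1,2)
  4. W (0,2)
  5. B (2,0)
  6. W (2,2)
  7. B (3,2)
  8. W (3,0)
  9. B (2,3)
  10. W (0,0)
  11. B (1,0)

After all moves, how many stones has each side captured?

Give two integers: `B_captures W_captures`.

Move 1: B@(2,1) -> caps B=0 W=0
Move 2: W@(3,1) -> caps B=0 W=0
Move 3: B@(1,2) -> caps B=0 W=0
Move 4: W@(0,2) -> caps B=0 W=0
Move 5: B@(2,0) -> caps B=0 W=0
Move 6: W@(2,2) -> caps B=0 W=0
Move 7: B@(3,2) -> caps B=0 W=0
Move 8: W@(3,0) -> caps B=0 W=0
Move 9: B@(2,3) -> caps B=1 W=0
Move 10: W@(0,0) -> caps B=1 W=0
Move 11: B@(1,0) -> caps B=1 W=0

Answer: 1 0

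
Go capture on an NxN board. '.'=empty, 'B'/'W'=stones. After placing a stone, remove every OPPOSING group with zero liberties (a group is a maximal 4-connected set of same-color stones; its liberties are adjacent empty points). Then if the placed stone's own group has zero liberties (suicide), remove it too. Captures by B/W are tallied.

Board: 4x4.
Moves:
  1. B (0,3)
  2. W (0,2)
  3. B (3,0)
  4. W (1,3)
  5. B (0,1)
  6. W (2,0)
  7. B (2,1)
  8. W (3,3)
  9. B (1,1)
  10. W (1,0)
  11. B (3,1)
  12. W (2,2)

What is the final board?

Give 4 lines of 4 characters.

Move 1: B@(0,3) -> caps B=0 W=0
Move 2: W@(0,2) -> caps B=0 W=0
Move 3: B@(3,0) -> caps B=0 W=0
Move 4: W@(1,3) -> caps B=0 W=1
Move 5: B@(0,1) -> caps B=0 W=1
Move 6: W@(2,0) -> caps B=0 W=1
Move 7: B@(2,1) -> caps B=0 W=1
Move 8: W@(3,3) -> caps B=0 W=1
Move 9: B@(1,1) -> caps B=0 W=1
Move 10: W@(1,0) -> caps B=0 W=1
Move 11: B@(3,1) -> caps B=0 W=1
Move 12: W@(2,2) -> caps B=0 W=1

Answer: .BW.
WB.W
WBW.
BB.W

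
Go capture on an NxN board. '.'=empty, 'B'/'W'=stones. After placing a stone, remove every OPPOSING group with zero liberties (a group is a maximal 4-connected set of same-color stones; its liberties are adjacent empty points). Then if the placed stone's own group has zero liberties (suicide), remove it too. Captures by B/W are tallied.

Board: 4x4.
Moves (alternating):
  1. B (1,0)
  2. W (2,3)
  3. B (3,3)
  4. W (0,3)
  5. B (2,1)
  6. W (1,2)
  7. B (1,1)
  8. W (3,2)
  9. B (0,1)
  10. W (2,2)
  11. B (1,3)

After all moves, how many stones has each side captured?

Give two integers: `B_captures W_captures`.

Answer: 0 1

Derivation:
Move 1: B@(1,0) -> caps B=0 W=0
Move 2: W@(2,3) -> caps B=0 W=0
Move 3: B@(3,3) -> caps B=0 W=0
Move 4: W@(0,3) -> caps B=0 W=0
Move 5: B@(2,1) -> caps B=0 W=0
Move 6: W@(1,2) -> caps B=0 W=0
Move 7: B@(1,1) -> caps B=0 W=0
Move 8: W@(3,2) -> caps B=0 W=1
Move 9: B@(0,1) -> caps B=0 W=1
Move 10: W@(2,2) -> caps B=0 W=1
Move 11: B@(1,3) -> caps B=0 W=1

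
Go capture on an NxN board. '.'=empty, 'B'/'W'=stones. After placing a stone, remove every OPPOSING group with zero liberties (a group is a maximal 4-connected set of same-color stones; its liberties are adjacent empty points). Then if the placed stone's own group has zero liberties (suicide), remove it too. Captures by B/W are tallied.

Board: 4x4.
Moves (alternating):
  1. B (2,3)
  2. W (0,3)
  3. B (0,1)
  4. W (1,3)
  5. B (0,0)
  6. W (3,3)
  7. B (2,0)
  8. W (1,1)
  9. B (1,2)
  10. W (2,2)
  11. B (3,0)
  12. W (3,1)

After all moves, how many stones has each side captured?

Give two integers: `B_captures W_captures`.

Answer: 0 1

Derivation:
Move 1: B@(2,3) -> caps B=0 W=0
Move 2: W@(0,3) -> caps B=0 W=0
Move 3: B@(0,1) -> caps B=0 W=0
Move 4: W@(1,3) -> caps B=0 W=0
Move 5: B@(0,0) -> caps B=0 W=0
Move 6: W@(3,3) -> caps B=0 W=0
Move 7: B@(2,0) -> caps B=0 W=0
Move 8: W@(1,1) -> caps B=0 W=0
Move 9: B@(1,2) -> caps B=0 W=0
Move 10: W@(2,2) -> caps B=0 W=1
Move 11: B@(3,0) -> caps B=0 W=1
Move 12: W@(3,1) -> caps B=0 W=1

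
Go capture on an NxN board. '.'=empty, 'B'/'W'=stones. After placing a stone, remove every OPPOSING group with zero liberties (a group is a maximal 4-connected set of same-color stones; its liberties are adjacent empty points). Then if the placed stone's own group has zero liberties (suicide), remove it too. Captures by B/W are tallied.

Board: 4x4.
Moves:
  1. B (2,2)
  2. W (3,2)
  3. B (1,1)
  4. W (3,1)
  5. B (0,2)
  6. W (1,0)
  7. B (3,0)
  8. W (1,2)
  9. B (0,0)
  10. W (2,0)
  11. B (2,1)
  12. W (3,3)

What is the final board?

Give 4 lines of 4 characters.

Move 1: B@(2,2) -> caps B=0 W=0
Move 2: W@(3,2) -> caps B=0 W=0
Move 3: B@(1,1) -> caps B=0 W=0
Move 4: W@(3,1) -> caps B=0 W=0
Move 5: B@(0,2) -> caps B=0 W=0
Move 6: W@(1,0) -> caps B=0 W=0
Move 7: B@(3,0) -> caps B=0 W=0
Move 8: W@(1,2) -> caps B=0 W=0
Move 9: B@(0,0) -> caps B=0 W=0
Move 10: W@(2,0) -> caps B=0 W=1
Move 11: B@(2,1) -> caps B=0 W=1
Move 12: W@(3,3) -> caps B=0 W=1

Answer: B.B.
WBW.
WBB.
.WWW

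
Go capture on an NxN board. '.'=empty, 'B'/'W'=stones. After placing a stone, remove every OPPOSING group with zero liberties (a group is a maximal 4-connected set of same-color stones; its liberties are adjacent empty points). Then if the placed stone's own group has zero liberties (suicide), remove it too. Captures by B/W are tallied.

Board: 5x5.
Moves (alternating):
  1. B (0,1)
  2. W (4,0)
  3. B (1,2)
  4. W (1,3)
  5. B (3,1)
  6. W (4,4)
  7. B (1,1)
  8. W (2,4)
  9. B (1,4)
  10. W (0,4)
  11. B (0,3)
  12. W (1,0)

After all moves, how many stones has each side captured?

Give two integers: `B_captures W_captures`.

Move 1: B@(0,1) -> caps B=0 W=0
Move 2: W@(4,0) -> caps B=0 W=0
Move 3: B@(1,2) -> caps B=0 W=0
Move 4: W@(1,3) -> caps B=0 W=0
Move 5: B@(3,1) -> caps B=0 W=0
Move 6: W@(4,4) -> caps B=0 W=0
Move 7: B@(1,1) -> caps B=0 W=0
Move 8: W@(2,4) -> caps B=0 W=0
Move 9: B@(1,4) -> caps B=0 W=0
Move 10: W@(0,4) -> caps B=0 W=1
Move 11: B@(0,3) -> caps B=0 W=1
Move 12: W@(1,0) -> caps B=0 W=1

Answer: 0 1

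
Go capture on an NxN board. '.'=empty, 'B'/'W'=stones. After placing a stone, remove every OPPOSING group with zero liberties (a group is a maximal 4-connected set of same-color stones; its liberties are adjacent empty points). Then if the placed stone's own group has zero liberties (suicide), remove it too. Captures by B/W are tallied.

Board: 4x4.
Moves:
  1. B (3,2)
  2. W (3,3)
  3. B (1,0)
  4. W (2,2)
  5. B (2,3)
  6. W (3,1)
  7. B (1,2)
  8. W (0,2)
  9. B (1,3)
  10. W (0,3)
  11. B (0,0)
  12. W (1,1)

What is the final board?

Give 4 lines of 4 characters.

Answer: B.WW
BWBB
..WB
.WB.

Derivation:
Move 1: B@(3,2) -> caps B=0 W=0
Move 2: W@(3,3) -> caps B=0 W=0
Move 3: B@(1,0) -> caps B=0 W=0
Move 4: W@(2,2) -> caps B=0 W=0
Move 5: B@(2,3) -> caps B=1 W=0
Move 6: W@(3,1) -> caps B=1 W=0
Move 7: B@(1,2) -> caps B=1 W=0
Move 8: W@(0,2) -> caps B=1 W=0
Move 9: B@(1,3) -> caps B=1 W=0
Move 10: W@(0,3) -> caps B=1 W=0
Move 11: B@(0,0) -> caps B=1 W=0
Move 12: W@(1,1) -> caps B=1 W=0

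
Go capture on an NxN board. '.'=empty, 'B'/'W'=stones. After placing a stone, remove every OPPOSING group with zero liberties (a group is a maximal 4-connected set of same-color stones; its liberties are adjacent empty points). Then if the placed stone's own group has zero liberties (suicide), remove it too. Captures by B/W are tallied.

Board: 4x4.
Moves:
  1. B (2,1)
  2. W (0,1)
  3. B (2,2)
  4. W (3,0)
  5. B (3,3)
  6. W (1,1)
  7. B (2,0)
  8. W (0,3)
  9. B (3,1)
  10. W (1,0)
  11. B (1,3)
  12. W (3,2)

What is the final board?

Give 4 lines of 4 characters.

Move 1: B@(2,1) -> caps B=0 W=0
Move 2: W@(0,1) -> caps B=0 W=0
Move 3: B@(2,2) -> caps B=0 W=0
Move 4: W@(3,0) -> caps B=0 W=0
Move 5: B@(3,3) -> caps B=0 W=0
Move 6: W@(1,1) -> caps B=0 W=0
Move 7: B@(2,0) -> caps B=0 W=0
Move 8: W@(0,3) -> caps B=0 W=0
Move 9: B@(3,1) -> caps B=1 W=0
Move 10: W@(1,0) -> caps B=1 W=0
Move 11: B@(1,3) -> caps B=1 W=0
Move 12: W@(3,2) -> caps B=1 W=0

Answer: .W.W
WW.B
BBB.
.B.B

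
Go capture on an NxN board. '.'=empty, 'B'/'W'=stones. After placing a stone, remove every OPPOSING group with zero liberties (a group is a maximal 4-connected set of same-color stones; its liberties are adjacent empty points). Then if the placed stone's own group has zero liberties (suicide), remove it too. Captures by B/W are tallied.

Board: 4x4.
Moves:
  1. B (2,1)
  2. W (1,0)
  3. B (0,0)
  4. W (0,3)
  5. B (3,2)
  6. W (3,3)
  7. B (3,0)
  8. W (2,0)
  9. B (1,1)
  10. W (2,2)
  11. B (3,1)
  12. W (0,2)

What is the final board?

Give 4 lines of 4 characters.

Move 1: B@(2,1) -> caps B=0 W=0
Move 2: W@(1,0) -> caps B=0 W=0
Move 3: B@(0,0) -> caps B=0 W=0
Move 4: W@(0,3) -> caps B=0 W=0
Move 5: B@(3,2) -> caps B=0 W=0
Move 6: W@(3,3) -> caps B=0 W=0
Move 7: B@(3,0) -> caps B=0 W=0
Move 8: W@(2,0) -> caps B=0 W=0
Move 9: B@(1,1) -> caps B=2 W=0
Move 10: W@(2,2) -> caps B=2 W=0
Move 11: B@(3,1) -> caps B=2 W=0
Move 12: W@(0,2) -> caps B=2 W=0

Answer: B.WW
.B..
.BW.
BBBW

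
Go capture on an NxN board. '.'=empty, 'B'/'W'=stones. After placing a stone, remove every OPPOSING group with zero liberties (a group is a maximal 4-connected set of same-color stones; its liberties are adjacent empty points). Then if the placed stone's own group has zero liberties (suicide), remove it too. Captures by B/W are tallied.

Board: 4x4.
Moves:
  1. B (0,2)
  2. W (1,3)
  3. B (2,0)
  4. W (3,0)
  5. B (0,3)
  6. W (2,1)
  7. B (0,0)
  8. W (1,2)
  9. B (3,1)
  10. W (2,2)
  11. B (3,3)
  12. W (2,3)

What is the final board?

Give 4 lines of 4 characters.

Move 1: B@(0,2) -> caps B=0 W=0
Move 2: W@(1,3) -> caps B=0 W=0
Move 3: B@(2,0) -> caps B=0 W=0
Move 4: W@(3,0) -> caps B=0 W=0
Move 5: B@(0,3) -> caps B=0 W=0
Move 6: W@(2,1) -> caps B=0 W=0
Move 7: B@(0,0) -> caps B=0 W=0
Move 8: W@(1,2) -> caps B=0 W=0
Move 9: B@(3,1) -> caps B=1 W=0
Move 10: W@(2,2) -> caps B=1 W=0
Move 11: B@(3,3) -> caps B=1 W=0
Move 12: W@(2,3) -> caps B=1 W=0

Answer: B.BB
..WW
BWWW
.B.B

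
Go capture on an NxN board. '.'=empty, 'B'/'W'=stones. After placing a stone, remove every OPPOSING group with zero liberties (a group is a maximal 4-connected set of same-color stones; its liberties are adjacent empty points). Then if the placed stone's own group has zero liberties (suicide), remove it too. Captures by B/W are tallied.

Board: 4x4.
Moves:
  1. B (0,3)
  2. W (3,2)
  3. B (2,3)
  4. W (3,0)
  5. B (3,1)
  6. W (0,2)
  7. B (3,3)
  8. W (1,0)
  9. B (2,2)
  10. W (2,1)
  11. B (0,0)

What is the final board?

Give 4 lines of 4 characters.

Move 1: B@(0,3) -> caps B=0 W=0
Move 2: W@(3,2) -> caps B=0 W=0
Move 3: B@(2,3) -> caps B=0 W=0
Move 4: W@(3,0) -> caps B=0 W=0
Move 5: B@(3,1) -> caps B=0 W=0
Move 6: W@(0,2) -> caps B=0 W=0
Move 7: B@(3,3) -> caps B=0 W=0
Move 8: W@(1,0) -> caps B=0 W=0
Move 9: B@(2,2) -> caps B=1 W=0
Move 10: W@(2,1) -> caps B=1 W=0
Move 11: B@(0,0) -> caps B=1 W=0

Answer: B.WB
W...
.WBB
WB.B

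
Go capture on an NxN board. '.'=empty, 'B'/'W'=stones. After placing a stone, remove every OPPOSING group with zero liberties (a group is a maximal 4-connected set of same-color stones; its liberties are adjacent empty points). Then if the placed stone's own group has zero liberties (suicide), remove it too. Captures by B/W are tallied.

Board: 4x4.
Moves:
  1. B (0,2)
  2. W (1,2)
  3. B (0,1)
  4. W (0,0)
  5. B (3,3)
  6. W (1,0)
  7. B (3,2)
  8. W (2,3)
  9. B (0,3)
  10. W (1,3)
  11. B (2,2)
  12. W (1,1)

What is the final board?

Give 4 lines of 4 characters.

Move 1: B@(0,2) -> caps B=0 W=0
Move 2: W@(1,2) -> caps B=0 W=0
Move 3: B@(0,1) -> caps B=0 W=0
Move 4: W@(0,0) -> caps B=0 W=0
Move 5: B@(3,3) -> caps B=0 W=0
Move 6: W@(1,0) -> caps B=0 W=0
Move 7: B@(3,2) -> caps B=0 W=0
Move 8: W@(2,3) -> caps B=0 W=0
Move 9: B@(0,3) -> caps B=0 W=0
Move 10: W@(1,3) -> caps B=0 W=0
Move 11: B@(2,2) -> caps B=0 W=0
Move 12: W@(1,1) -> caps B=0 W=3

Answer: W...
WWWW
..BW
..BB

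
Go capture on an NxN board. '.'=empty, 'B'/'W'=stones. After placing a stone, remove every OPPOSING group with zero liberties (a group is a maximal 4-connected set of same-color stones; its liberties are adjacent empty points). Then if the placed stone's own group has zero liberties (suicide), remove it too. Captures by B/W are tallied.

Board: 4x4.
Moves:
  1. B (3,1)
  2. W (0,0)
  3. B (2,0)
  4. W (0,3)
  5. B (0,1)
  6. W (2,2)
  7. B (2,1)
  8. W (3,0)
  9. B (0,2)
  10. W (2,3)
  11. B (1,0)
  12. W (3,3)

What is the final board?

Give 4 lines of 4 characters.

Move 1: B@(3,1) -> caps B=0 W=0
Move 2: W@(0,0) -> caps B=0 W=0
Move 3: B@(2,0) -> caps B=0 W=0
Move 4: W@(0,3) -> caps B=0 W=0
Move 5: B@(0,1) -> caps B=0 W=0
Move 6: W@(2,2) -> caps B=0 W=0
Move 7: B@(2,1) -> caps B=0 W=0
Move 8: W@(3,0) -> caps B=0 W=0
Move 9: B@(0,2) -> caps B=0 W=0
Move 10: W@(2,3) -> caps B=0 W=0
Move 11: B@(1,0) -> caps B=1 W=0
Move 12: W@(3,3) -> caps B=1 W=0

Answer: .BBW
B...
BBWW
.B.W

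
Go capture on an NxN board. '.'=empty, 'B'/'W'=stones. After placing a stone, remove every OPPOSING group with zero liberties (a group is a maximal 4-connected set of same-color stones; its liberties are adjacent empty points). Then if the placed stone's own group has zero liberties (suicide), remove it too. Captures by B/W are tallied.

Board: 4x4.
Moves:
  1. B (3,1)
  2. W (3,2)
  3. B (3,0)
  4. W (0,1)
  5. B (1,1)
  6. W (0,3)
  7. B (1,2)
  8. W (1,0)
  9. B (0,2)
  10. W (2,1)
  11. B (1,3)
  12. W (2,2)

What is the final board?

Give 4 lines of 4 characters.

Answer: .WB.
WBBB
.WW.
BBW.

Derivation:
Move 1: B@(3,1) -> caps B=0 W=0
Move 2: W@(3,2) -> caps B=0 W=0
Move 3: B@(3,0) -> caps B=0 W=0
Move 4: W@(0,1) -> caps B=0 W=0
Move 5: B@(1,1) -> caps B=0 W=0
Move 6: W@(0,3) -> caps B=0 W=0
Move 7: B@(1,2) -> caps B=0 W=0
Move 8: W@(1,0) -> caps B=0 W=0
Move 9: B@(0,2) -> caps B=0 W=0
Move 10: W@(2,1) -> caps B=0 W=0
Move 11: B@(1,3) -> caps B=1 W=0
Move 12: W@(2,2) -> caps B=1 W=0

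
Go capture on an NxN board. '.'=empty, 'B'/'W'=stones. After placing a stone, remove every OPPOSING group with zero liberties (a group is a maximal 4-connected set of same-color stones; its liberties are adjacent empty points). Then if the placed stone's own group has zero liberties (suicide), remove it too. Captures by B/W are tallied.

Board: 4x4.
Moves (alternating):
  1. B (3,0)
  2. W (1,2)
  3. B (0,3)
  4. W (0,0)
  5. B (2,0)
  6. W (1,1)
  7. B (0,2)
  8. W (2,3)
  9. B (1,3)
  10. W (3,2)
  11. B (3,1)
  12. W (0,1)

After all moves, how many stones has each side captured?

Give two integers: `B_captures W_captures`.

Move 1: B@(3,0) -> caps B=0 W=0
Move 2: W@(1,2) -> caps B=0 W=0
Move 3: B@(0,3) -> caps B=0 W=0
Move 4: W@(0,0) -> caps B=0 W=0
Move 5: B@(2,0) -> caps B=0 W=0
Move 6: W@(1,1) -> caps B=0 W=0
Move 7: B@(0,2) -> caps B=0 W=0
Move 8: W@(2,3) -> caps B=0 W=0
Move 9: B@(1,3) -> caps B=0 W=0
Move 10: W@(3,2) -> caps B=0 W=0
Move 11: B@(3,1) -> caps B=0 W=0
Move 12: W@(0,1) -> caps B=0 W=3

Answer: 0 3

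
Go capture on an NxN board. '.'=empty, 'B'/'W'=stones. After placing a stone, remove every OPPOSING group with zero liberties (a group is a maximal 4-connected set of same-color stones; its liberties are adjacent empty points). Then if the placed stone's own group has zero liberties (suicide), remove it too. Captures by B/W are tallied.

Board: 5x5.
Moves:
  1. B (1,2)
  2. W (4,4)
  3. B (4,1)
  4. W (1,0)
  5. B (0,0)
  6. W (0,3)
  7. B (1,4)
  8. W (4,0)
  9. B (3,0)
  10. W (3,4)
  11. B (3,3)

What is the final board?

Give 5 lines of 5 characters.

Move 1: B@(1,2) -> caps B=0 W=0
Move 2: W@(4,4) -> caps B=0 W=0
Move 3: B@(4,1) -> caps B=0 W=0
Move 4: W@(1,0) -> caps B=0 W=0
Move 5: B@(0,0) -> caps B=0 W=0
Move 6: W@(0,3) -> caps B=0 W=0
Move 7: B@(1,4) -> caps B=0 W=0
Move 8: W@(4,0) -> caps B=0 W=0
Move 9: B@(3,0) -> caps B=1 W=0
Move 10: W@(3,4) -> caps B=1 W=0
Move 11: B@(3,3) -> caps B=1 W=0

Answer: B..W.
W.B.B
.....
B..BW
.B..W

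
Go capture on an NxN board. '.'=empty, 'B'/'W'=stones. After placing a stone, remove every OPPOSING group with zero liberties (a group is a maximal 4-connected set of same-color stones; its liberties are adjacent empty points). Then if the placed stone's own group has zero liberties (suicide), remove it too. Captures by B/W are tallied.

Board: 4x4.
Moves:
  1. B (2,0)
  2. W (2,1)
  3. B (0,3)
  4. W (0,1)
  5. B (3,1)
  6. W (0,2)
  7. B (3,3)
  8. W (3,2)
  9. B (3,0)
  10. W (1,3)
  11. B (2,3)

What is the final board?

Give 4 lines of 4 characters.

Answer: .WW.
...W
BW.B
BBWB

Derivation:
Move 1: B@(2,0) -> caps B=0 W=0
Move 2: W@(2,1) -> caps B=0 W=0
Move 3: B@(0,3) -> caps B=0 W=0
Move 4: W@(0,1) -> caps B=0 W=0
Move 5: B@(3,1) -> caps B=0 W=0
Move 6: W@(0,2) -> caps B=0 W=0
Move 7: B@(3,3) -> caps B=0 W=0
Move 8: W@(3,2) -> caps B=0 W=0
Move 9: B@(3,0) -> caps B=0 W=0
Move 10: W@(1,3) -> caps B=0 W=1
Move 11: B@(2,3) -> caps B=0 W=1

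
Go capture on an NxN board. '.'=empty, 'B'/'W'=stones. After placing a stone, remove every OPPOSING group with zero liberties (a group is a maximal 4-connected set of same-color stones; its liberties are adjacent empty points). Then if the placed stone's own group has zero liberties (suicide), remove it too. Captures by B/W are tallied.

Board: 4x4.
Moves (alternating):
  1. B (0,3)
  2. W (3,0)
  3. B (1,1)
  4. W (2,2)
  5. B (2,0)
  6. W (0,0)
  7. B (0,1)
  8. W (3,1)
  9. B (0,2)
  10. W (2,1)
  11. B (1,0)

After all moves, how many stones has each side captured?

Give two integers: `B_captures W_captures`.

Answer: 1 0

Derivation:
Move 1: B@(0,3) -> caps B=0 W=0
Move 2: W@(3,0) -> caps B=0 W=0
Move 3: B@(1,1) -> caps B=0 W=0
Move 4: W@(2,2) -> caps B=0 W=0
Move 5: B@(2,0) -> caps B=0 W=0
Move 6: W@(0,0) -> caps B=0 W=0
Move 7: B@(0,1) -> caps B=0 W=0
Move 8: W@(3,1) -> caps B=0 W=0
Move 9: B@(0,2) -> caps B=0 W=0
Move 10: W@(2,1) -> caps B=0 W=0
Move 11: B@(1,0) -> caps B=1 W=0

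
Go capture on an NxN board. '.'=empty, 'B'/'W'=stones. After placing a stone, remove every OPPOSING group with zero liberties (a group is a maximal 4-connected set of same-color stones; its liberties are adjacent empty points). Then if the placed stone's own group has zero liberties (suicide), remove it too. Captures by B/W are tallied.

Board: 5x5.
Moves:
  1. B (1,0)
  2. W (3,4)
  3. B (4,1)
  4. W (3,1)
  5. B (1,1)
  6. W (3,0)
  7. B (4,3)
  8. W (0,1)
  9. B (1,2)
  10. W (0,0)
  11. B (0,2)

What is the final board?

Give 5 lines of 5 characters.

Answer: ..B..
BBB..
.....
WW..W
.B.B.

Derivation:
Move 1: B@(1,0) -> caps B=0 W=0
Move 2: W@(3,4) -> caps B=0 W=0
Move 3: B@(4,1) -> caps B=0 W=0
Move 4: W@(3,1) -> caps B=0 W=0
Move 5: B@(1,1) -> caps B=0 W=0
Move 6: W@(3,0) -> caps B=0 W=0
Move 7: B@(4,3) -> caps B=0 W=0
Move 8: W@(0,1) -> caps B=0 W=0
Move 9: B@(1,2) -> caps B=0 W=0
Move 10: W@(0,0) -> caps B=0 W=0
Move 11: B@(0,2) -> caps B=2 W=0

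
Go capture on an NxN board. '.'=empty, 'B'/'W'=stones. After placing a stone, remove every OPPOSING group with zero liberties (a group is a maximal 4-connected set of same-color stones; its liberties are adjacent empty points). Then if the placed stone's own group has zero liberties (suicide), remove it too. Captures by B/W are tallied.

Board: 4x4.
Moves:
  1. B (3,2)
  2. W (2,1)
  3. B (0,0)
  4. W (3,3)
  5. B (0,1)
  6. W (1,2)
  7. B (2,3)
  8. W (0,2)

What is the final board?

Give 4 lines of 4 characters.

Answer: BBW.
..W.
.W.B
..B.

Derivation:
Move 1: B@(3,2) -> caps B=0 W=0
Move 2: W@(2,1) -> caps B=0 W=0
Move 3: B@(0,0) -> caps B=0 W=0
Move 4: W@(3,3) -> caps B=0 W=0
Move 5: B@(0,1) -> caps B=0 W=0
Move 6: W@(1,2) -> caps B=0 W=0
Move 7: B@(2,3) -> caps B=1 W=0
Move 8: W@(0,2) -> caps B=1 W=0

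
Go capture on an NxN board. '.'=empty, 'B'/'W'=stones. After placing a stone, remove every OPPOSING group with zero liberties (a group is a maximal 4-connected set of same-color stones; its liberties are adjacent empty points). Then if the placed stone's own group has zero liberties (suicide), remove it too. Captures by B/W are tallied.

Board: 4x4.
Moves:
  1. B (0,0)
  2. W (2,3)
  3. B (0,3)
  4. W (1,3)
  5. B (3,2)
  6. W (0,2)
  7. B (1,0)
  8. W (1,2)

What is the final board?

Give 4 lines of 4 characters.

Answer: B.W.
B.WW
...W
..B.

Derivation:
Move 1: B@(0,0) -> caps B=0 W=0
Move 2: W@(2,3) -> caps B=0 W=0
Move 3: B@(0,3) -> caps B=0 W=0
Move 4: W@(1,3) -> caps B=0 W=0
Move 5: B@(3,2) -> caps B=0 W=0
Move 6: W@(0,2) -> caps B=0 W=1
Move 7: B@(1,0) -> caps B=0 W=1
Move 8: W@(1,2) -> caps B=0 W=1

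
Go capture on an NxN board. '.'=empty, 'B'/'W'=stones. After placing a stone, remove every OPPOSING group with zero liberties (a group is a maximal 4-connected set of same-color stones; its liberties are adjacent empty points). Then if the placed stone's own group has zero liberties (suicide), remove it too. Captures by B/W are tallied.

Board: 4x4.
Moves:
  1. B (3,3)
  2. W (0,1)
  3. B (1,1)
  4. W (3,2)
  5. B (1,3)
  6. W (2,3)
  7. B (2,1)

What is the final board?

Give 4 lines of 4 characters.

Answer: .W..
.B.B
.B.W
..W.

Derivation:
Move 1: B@(3,3) -> caps B=0 W=0
Move 2: W@(0,1) -> caps B=0 W=0
Move 3: B@(1,1) -> caps B=0 W=0
Move 4: W@(3,2) -> caps B=0 W=0
Move 5: B@(1,3) -> caps B=0 W=0
Move 6: W@(2,3) -> caps B=0 W=1
Move 7: B@(2,1) -> caps B=0 W=1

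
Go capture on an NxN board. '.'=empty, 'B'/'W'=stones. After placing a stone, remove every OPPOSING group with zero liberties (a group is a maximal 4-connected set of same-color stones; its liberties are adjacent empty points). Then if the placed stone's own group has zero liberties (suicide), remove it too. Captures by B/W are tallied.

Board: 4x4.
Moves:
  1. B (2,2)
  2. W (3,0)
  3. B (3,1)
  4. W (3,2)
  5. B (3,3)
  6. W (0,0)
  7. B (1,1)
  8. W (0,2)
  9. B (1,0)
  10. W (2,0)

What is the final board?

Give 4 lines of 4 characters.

Move 1: B@(2,2) -> caps B=0 W=0
Move 2: W@(3,0) -> caps B=0 W=0
Move 3: B@(3,1) -> caps B=0 W=0
Move 4: W@(3,2) -> caps B=0 W=0
Move 5: B@(3,3) -> caps B=1 W=0
Move 6: W@(0,0) -> caps B=1 W=0
Move 7: B@(1,1) -> caps B=1 W=0
Move 8: W@(0,2) -> caps B=1 W=0
Move 9: B@(1,0) -> caps B=1 W=0
Move 10: W@(2,0) -> caps B=1 W=0

Answer: W.W.
BB..
W.B.
WB.B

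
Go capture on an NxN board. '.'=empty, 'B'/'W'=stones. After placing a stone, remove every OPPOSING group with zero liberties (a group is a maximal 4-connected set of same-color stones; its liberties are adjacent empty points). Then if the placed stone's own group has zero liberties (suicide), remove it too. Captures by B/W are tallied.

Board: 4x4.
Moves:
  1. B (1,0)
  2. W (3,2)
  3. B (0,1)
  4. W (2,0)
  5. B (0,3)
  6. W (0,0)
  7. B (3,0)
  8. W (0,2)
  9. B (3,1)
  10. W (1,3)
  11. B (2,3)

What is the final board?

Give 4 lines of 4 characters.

Move 1: B@(1,0) -> caps B=0 W=0
Move 2: W@(3,2) -> caps B=0 W=0
Move 3: B@(0,1) -> caps B=0 W=0
Move 4: W@(2,0) -> caps B=0 W=0
Move 5: B@(0,3) -> caps B=0 W=0
Move 6: W@(0,0) -> caps B=0 W=0
Move 7: B@(3,0) -> caps B=0 W=0
Move 8: W@(0,2) -> caps B=0 W=0
Move 9: B@(3,1) -> caps B=0 W=0
Move 10: W@(1,3) -> caps B=0 W=1
Move 11: B@(2,3) -> caps B=0 W=1

Answer: .BW.
B..W
W..B
BBW.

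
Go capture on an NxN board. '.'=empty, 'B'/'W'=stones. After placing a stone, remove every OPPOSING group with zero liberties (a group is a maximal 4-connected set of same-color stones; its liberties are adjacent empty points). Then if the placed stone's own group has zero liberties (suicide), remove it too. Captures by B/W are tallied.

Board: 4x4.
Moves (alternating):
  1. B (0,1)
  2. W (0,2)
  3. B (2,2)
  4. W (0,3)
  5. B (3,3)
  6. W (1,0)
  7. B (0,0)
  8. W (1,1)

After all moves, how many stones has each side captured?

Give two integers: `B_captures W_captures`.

Answer: 0 2

Derivation:
Move 1: B@(0,1) -> caps B=0 W=0
Move 2: W@(0,2) -> caps B=0 W=0
Move 3: B@(2,2) -> caps B=0 W=0
Move 4: W@(0,3) -> caps B=0 W=0
Move 5: B@(3,3) -> caps B=0 W=0
Move 6: W@(1,0) -> caps B=0 W=0
Move 7: B@(0,0) -> caps B=0 W=0
Move 8: W@(1,1) -> caps B=0 W=2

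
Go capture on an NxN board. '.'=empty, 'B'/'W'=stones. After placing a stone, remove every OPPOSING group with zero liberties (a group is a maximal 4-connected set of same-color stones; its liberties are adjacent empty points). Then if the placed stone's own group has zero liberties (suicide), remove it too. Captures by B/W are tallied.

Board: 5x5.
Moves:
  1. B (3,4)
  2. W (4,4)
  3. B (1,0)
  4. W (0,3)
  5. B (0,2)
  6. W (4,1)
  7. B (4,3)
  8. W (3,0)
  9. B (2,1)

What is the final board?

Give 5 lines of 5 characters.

Move 1: B@(3,4) -> caps B=0 W=0
Move 2: W@(4,4) -> caps B=0 W=0
Move 3: B@(1,0) -> caps B=0 W=0
Move 4: W@(0,3) -> caps B=0 W=0
Move 5: B@(0,2) -> caps B=0 W=0
Move 6: W@(4,1) -> caps B=0 W=0
Move 7: B@(4,3) -> caps B=1 W=0
Move 8: W@(3,0) -> caps B=1 W=0
Move 9: B@(2,1) -> caps B=1 W=0

Answer: ..BW.
B....
.B...
W...B
.W.B.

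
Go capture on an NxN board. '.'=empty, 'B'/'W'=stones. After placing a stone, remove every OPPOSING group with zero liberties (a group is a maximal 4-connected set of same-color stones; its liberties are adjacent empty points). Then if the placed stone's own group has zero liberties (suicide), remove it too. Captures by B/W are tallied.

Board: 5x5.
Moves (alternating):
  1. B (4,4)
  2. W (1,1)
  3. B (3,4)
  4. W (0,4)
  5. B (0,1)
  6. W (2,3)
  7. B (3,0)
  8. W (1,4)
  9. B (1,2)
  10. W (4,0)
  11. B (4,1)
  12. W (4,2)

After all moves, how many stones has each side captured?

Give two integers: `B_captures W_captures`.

Answer: 1 0

Derivation:
Move 1: B@(4,4) -> caps B=0 W=0
Move 2: W@(1,1) -> caps B=0 W=0
Move 3: B@(3,4) -> caps B=0 W=0
Move 4: W@(0,4) -> caps B=0 W=0
Move 5: B@(0,1) -> caps B=0 W=0
Move 6: W@(2,3) -> caps B=0 W=0
Move 7: B@(3,0) -> caps B=0 W=0
Move 8: W@(1,4) -> caps B=0 W=0
Move 9: B@(1,2) -> caps B=0 W=0
Move 10: W@(4,0) -> caps B=0 W=0
Move 11: B@(4,1) -> caps B=1 W=0
Move 12: W@(4,2) -> caps B=1 W=0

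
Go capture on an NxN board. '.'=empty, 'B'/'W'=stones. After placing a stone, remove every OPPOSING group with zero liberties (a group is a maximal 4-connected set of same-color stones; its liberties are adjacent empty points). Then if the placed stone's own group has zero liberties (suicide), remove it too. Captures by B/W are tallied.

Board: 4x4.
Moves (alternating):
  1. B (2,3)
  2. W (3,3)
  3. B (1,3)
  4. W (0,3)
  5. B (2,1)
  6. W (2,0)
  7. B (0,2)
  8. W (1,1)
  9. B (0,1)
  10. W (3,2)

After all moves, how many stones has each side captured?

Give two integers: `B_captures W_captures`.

Answer: 1 0

Derivation:
Move 1: B@(2,3) -> caps B=0 W=0
Move 2: W@(3,3) -> caps B=0 W=0
Move 3: B@(1,3) -> caps B=0 W=0
Move 4: W@(0,3) -> caps B=0 W=0
Move 5: B@(2,1) -> caps B=0 W=0
Move 6: W@(2,0) -> caps B=0 W=0
Move 7: B@(0,2) -> caps B=1 W=0
Move 8: W@(1,1) -> caps B=1 W=0
Move 9: B@(0,1) -> caps B=1 W=0
Move 10: W@(3,2) -> caps B=1 W=0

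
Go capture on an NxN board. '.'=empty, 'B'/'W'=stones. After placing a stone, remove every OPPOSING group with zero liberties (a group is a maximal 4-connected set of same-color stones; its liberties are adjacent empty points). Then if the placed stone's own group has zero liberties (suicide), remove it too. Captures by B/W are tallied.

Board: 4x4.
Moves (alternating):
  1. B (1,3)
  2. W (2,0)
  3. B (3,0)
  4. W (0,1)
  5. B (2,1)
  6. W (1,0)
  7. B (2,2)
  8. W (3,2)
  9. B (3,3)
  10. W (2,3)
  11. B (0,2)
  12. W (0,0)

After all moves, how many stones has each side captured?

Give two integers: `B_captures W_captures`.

Answer: 0 1

Derivation:
Move 1: B@(1,3) -> caps B=0 W=0
Move 2: W@(2,0) -> caps B=0 W=0
Move 3: B@(3,0) -> caps B=0 W=0
Move 4: W@(0,1) -> caps B=0 W=0
Move 5: B@(2,1) -> caps B=0 W=0
Move 6: W@(1,0) -> caps B=0 W=0
Move 7: B@(2,2) -> caps B=0 W=0
Move 8: W@(3,2) -> caps B=0 W=0
Move 9: B@(3,3) -> caps B=0 W=0
Move 10: W@(2,3) -> caps B=0 W=1
Move 11: B@(0,2) -> caps B=0 W=1
Move 12: W@(0,0) -> caps B=0 W=1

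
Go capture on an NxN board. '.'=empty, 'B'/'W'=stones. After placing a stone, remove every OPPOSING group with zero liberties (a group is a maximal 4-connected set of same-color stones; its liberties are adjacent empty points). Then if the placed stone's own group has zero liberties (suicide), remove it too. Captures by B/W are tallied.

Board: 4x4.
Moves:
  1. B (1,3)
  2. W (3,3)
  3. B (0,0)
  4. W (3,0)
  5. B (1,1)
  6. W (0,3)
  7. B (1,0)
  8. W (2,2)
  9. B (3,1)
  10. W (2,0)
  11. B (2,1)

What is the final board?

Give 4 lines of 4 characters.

Answer: B..W
BB.B
.BW.
.B.W

Derivation:
Move 1: B@(1,3) -> caps B=0 W=0
Move 2: W@(3,3) -> caps B=0 W=0
Move 3: B@(0,0) -> caps B=0 W=0
Move 4: W@(3,0) -> caps B=0 W=0
Move 5: B@(1,1) -> caps B=0 W=0
Move 6: W@(0,3) -> caps B=0 W=0
Move 7: B@(1,0) -> caps B=0 W=0
Move 8: W@(2,2) -> caps B=0 W=0
Move 9: B@(3,1) -> caps B=0 W=0
Move 10: W@(2,0) -> caps B=0 W=0
Move 11: B@(2,1) -> caps B=2 W=0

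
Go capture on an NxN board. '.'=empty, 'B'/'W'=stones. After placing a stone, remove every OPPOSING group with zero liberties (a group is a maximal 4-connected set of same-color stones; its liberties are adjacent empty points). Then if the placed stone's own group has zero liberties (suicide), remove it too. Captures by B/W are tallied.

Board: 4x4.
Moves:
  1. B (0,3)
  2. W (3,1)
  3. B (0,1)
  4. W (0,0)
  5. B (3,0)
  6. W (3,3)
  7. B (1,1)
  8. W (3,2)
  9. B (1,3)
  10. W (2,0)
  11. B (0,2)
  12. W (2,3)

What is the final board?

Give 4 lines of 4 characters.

Answer: WBBB
.B.B
W..W
.WWW

Derivation:
Move 1: B@(0,3) -> caps B=0 W=0
Move 2: W@(3,1) -> caps B=0 W=0
Move 3: B@(0,1) -> caps B=0 W=0
Move 4: W@(0,0) -> caps B=0 W=0
Move 5: B@(3,0) -> caps B=0 W=0
Move 6: W@(3,3) -> caps B=0 W=0
Move 7: B@(1,1) -> caps B=0 W=0
Move 8: W@(3,2) -> caps B=0 W=0
Move 9: B@(1,3) -> caps B=0 W=0
Move 10: W@(2,0) -> caps B=0 W=1
Move 11: B@(0,2) -> caps B=0 W=1
Move 12: W@(2,3) -> caps B=0 W=1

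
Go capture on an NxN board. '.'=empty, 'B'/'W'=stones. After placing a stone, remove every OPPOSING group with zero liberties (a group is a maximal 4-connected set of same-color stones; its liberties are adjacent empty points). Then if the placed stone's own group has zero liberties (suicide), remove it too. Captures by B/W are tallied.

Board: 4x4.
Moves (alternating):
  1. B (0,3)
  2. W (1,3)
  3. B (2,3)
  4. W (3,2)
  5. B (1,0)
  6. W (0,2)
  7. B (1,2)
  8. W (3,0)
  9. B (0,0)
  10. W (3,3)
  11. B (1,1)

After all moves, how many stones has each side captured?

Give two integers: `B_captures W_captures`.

Answer: 0 1

Derivation:
Move 1: B@(0,3) -> caps B=0 W=0
Move 2: W@(1,3) -> caps B=0 W=0
Move 3: B@(2,3) -> caps B=0 W=0
Move 4: W@(3,2) -> caps B=0 W=0
Move 5: B@(1,0) -> caps B=0 W=0
Move 6: W@(0,2) -> caps B=0 W=1
Move 7: B@(1,2) -> caps B=0 W=1
Move 8: W@(3,0) -> caps B=0 W=1
Move 9: B@(0,0) -> caps B=0 W=1
Move 10: W@(3,3) -> caps B=0 W=1
Move 11: B@(1,1) -> caps B=0 W=1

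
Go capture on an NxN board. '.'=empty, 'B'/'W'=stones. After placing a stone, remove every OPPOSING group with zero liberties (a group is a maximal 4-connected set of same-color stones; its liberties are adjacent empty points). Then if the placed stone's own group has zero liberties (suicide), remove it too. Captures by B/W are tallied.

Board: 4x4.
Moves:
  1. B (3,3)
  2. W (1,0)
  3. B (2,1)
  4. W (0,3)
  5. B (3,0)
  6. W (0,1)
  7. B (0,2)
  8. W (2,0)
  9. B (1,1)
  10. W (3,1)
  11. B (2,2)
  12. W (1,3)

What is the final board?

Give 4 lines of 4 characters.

Move 1: B@(3,3) -> caps B=0 W=0
Move 2: W@(1,0) -> caps B=0 W=0
Move 3: B@(2,1) -> caps B=0 W=0
Move 4: W@(0,3) -> caps B=0 W=0
Move 5: B@(3,0) -> caps B=0 W=0
Move 6: W@(0,1) -> caps B=0 W=0
Move 7: B@(0,2) -> caps B=0 W=0
Move 8: W@(2,0) -> caps B=0 W=0
Move 9: B@(1,1) -> caps B=0 W=0
Move 10: W@(3,1) -> caps B=0 W=1
Move 11: B@(2,2) -> caps B=0 W=1
Move 12: W@(1,3) -> caps B=0 W=1

Answer: .WBW
WB.W
WBB.
.W.B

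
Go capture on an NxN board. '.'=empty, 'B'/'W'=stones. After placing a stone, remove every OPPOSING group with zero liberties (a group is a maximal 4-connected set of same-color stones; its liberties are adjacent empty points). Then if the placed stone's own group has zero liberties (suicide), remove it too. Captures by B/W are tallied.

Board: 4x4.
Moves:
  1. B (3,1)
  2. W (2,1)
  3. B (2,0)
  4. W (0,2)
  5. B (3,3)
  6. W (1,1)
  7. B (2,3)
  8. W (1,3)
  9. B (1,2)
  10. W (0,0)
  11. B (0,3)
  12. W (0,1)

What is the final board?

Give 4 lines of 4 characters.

Move 1: B@(3,1) -> caps B=0 W=0
Move 2: W@(2,1) -> caps B=0 W=0
Move 3: B@(2,0) -> caps B=0 W=0
Move 4: W@(0,2) -> caps B=0 W=0
Move 5: B@(3,3) -> caps B=0 W=0
Move 6: W@(1,1) -> caps B=0 W=0
Move 7: B@(2,3) -> caps B=0 W=0
Move 8: W@(1,3) -> caps B=0 W=0
Move 9: B@(1,2) -> caps B=0 W=0
Move 10: W@(0,0) -> caps B=0 W=0
Move 11: B@(0,3) -> caps B=1 W=0
Move 12: W@(0,1) -> caps B=1 W=0

Answer: WWWB
.WB.
BW.B
.B.B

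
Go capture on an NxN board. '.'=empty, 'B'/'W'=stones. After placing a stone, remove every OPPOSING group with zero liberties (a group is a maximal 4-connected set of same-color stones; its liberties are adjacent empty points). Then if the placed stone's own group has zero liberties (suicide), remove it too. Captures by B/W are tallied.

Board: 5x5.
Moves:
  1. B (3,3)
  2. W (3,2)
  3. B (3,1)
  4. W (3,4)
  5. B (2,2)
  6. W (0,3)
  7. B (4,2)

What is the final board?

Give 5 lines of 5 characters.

Answer: ...W.
.....
..B..
.B.BW
..B..

Derivation:
Move 1: B@(3,3) -> caps B=0 W=0
Move 2: W@(3,2) -> caps B=0 W=0
Move 3: B@(3,1) -> caps B=0 W=0
Move 4: W@(3,4) -> caps B=0 W=0
Move 5: B@(2,2) -> caps B=0 W=0
Move 6: W@(0,3) -> caps B=0 W=0
Move 7: B@(4,2) -> caps B=1 W=0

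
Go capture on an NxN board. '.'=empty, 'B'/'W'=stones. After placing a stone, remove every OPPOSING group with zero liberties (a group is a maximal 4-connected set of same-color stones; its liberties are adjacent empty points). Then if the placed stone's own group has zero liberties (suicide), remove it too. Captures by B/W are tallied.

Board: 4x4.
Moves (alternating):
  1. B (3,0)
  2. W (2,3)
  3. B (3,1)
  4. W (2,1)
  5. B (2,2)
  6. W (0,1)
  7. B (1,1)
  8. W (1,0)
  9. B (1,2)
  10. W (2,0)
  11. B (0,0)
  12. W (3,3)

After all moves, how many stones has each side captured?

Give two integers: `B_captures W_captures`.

Answer: 3 0

Derivation:
Move 1: B@(3,0) -> caps B=0 W=0
Move 2: W@(2,3) -> caps B=0 W=0
Move 3: B@(3,1) -> caps B=0 W=0
Move 4: W@(2,1) -> caps B=0 W=0
Move 5: B@(2,2) -> caps B=0 W=0
Move 6: W@(0,1) -> caps B=0 W=0
Move 7: B@(1,1) -> caps B=0 W=0
Move 8: W@(1,0) -> caps B=0 W=0
Move 9: B@(1,2) -> caps B=0 W=0
Move 10: W@(2,0) -> caps B=0 W=0
Move 11: B@(0,0) -> caps B=3 W=0
Move 12: W@(3,3) -> caps B=3 W=0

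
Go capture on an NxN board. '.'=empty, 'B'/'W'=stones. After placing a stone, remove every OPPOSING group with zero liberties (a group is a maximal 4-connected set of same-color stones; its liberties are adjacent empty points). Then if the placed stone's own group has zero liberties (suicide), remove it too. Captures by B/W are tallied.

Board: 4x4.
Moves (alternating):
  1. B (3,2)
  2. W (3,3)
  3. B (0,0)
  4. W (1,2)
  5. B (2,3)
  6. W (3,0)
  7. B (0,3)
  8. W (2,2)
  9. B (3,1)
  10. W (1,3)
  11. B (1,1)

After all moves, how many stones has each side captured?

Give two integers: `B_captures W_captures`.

Answer: 1 0

Derivation:
Move 1: B@(3,2) -> caps B=0 W=0
Move 2: W@(3,3) -> caps B=0 W=0
Move 3: B@(0,0) -> caps B=0 W=0
Move 4: W@(1,2) -> caps B=0 W=0
Move 5: B@(2,3) -> caps B=1 W=0
Move 6: W@(3,0) -> caps B=1 W=0
Move 7: B@(0,3) -> caps B=1 W=0
Move 8: W@(2,2) -> caps B=1 W=0
Move 9: B@(3,1) -> caps B=1 W=0
Move 10: W@(1,3) -> caps B=1 W=0
Move 11: B@(1,1) -> caps B=1 W=0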